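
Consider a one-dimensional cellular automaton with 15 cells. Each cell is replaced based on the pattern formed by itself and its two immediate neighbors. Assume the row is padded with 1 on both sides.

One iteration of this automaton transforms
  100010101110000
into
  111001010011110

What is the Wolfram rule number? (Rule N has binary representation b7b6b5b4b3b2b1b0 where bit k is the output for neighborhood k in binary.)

position 9: 111 → 0  (bit 7 = 0)
position 0: 110 → 1  (bit 6 = 1)
position 5: 101 → 1  (bit 5 = 1)
position 1: 100 → 1  (bit 4 = 1)
position 8: 011 → 0  (bit 3 = 0)
position 4: 010 → 0  (bit 2 = 0)
position 3: 001 → 0  (bit 1 = 0)
position 2: 000 → 1  (bit 0 = 1)
bits b7..b0 = 01110001 = 113

113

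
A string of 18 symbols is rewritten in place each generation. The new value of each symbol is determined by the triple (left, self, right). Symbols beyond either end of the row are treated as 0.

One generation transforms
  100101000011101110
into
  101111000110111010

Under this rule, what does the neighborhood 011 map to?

At position 10 the neighborhood is 011; the next row has 1 there.

1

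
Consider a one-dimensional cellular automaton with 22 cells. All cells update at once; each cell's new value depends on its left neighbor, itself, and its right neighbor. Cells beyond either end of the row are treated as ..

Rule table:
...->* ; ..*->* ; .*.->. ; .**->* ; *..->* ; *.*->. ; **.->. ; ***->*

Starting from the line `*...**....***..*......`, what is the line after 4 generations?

**..*****..*..*****...

generation 1: .****.******.**.******
generation 2: ****..*****..*..*****.
generation 3: ***.******.**.******.*
generation 4: **..*****..*..*****...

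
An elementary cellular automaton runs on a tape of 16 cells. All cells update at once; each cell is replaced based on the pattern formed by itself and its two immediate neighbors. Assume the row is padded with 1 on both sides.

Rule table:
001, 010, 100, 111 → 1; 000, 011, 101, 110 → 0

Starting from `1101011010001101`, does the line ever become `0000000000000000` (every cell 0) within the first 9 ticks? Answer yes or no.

tick 1: 1001000011010000
tick 2: 0111100100011001
tick 3: 0011011110100110
tick 4: 1100001100111000
tick 5: 1010010011010101
tick 6: 0011111100010100
tick 7: 1101111010110111
tick 8: 1000110010000011
tick 9: 0101001111000101
tick 9 is 0101001111000101, still not uniform 0

no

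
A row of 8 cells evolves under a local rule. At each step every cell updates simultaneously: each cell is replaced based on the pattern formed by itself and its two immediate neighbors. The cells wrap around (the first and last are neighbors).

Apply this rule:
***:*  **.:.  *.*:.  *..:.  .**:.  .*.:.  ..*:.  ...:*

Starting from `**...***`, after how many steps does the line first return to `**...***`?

*..*..**
.......*
.*****..
..***..*
...*....
**...***

6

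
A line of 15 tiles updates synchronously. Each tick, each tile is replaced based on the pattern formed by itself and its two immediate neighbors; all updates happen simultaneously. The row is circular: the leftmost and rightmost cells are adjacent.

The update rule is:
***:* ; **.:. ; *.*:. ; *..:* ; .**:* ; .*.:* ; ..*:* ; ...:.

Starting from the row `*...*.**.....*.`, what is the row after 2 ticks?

*..*..*.**.**..

**.**.*.*...**.
*..*..*.**.**..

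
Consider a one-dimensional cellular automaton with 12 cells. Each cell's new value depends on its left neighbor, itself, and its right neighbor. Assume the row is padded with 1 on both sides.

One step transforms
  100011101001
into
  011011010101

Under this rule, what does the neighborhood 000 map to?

1

At position 2 the neighborhood is 000; the next row has 1 there.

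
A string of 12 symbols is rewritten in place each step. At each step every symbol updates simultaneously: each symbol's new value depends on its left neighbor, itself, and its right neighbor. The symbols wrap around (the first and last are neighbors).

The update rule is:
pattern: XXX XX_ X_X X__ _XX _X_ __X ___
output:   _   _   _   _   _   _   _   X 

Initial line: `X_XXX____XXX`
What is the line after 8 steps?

XXXXX____XXX

______XX____
XXXXX____XXX
______XX____  (repeats step 1; period 2)
step 8: XXXXX____XXX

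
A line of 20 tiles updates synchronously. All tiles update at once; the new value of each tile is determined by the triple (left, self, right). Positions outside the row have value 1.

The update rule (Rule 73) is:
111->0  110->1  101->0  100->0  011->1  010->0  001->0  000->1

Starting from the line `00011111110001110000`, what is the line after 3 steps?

01110101011111110110

step 1: 01010000010101010110
step 2: 00000111000000000110
step 3: 01110101011111110110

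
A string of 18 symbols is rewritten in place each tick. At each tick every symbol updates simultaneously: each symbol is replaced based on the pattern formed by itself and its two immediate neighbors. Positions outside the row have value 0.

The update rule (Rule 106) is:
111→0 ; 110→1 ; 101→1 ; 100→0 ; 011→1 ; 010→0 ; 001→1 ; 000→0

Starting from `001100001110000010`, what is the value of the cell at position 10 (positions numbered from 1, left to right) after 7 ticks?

011100011010000100
110100111100001000
111001100100010000
101011101000100000
010110110001000000
101111110010000000
011000010100000000
position 10 holds 1

1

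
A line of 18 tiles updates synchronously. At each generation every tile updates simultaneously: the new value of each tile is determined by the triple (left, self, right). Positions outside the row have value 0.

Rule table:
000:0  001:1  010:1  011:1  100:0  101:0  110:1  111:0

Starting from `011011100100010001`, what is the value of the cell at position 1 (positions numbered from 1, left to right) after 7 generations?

generation 1: 111010101100110011
generation 2: 101010101101110111
generation 3: 101010101101010101
generation 4: 101010101101010101  (fixed point — unchanged through generation 7)
position 1 holds 1

1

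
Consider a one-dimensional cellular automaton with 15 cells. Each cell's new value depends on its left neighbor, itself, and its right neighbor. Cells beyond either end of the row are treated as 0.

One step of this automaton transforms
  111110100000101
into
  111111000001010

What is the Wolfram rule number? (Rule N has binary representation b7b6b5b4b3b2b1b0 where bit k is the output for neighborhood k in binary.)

234

position 1: 111 → 1  (bit 7 = 1)
position 4: 110 → 1  (bit 6 = 1)
position 5: 101 → 1  (bit 5 = 1)
position 7: 100 → 0  (bit 4 = 0)
position 0: 011 → 1  (bit 3 = 1)
position 6: 010 → 0  (bit 2 = 0)
position 11: 001 → 1  (bit 1 = 1)
position 8: 000 → 0  (bit 0 = 0)
bits b7..b0 = 11101010 = 234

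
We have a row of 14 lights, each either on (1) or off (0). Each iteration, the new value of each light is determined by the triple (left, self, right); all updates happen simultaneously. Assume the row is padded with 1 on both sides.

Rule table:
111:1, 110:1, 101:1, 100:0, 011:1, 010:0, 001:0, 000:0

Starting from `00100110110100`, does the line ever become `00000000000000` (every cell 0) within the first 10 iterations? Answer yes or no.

no

00000111111000
00000111111000  (fixed point — unchanged through iteration 10)
iteration 10 is 00000111111000, still not uniform 0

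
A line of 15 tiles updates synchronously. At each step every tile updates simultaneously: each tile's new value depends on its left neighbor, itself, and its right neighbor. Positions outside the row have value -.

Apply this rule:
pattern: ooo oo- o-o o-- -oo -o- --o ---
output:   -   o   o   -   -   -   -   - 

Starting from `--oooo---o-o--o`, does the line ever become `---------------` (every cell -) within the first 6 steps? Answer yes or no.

yes

-----o----o----
---------------
all cells are - at step 2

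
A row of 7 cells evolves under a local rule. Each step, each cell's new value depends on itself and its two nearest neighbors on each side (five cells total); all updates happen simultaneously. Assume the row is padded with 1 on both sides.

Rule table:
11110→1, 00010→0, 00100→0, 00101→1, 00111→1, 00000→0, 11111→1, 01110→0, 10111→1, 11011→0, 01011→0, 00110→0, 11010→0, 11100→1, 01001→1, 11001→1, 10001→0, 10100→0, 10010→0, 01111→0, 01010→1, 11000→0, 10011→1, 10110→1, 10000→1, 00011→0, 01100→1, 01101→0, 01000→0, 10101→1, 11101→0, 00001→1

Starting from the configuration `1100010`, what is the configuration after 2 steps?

1100010

step 1: 1100010  (fixed point — unchanged through step 2)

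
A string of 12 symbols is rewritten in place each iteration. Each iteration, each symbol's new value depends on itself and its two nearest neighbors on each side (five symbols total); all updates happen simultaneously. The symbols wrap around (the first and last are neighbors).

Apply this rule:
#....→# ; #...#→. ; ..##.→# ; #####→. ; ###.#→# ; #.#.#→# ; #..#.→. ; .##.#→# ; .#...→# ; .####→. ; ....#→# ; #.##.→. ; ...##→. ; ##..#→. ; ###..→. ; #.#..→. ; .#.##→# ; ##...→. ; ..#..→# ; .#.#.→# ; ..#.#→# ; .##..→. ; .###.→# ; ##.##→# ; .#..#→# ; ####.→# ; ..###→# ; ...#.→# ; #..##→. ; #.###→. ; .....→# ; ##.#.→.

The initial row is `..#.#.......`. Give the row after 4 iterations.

####.#######
..###.......
#.##..######
##....#....#

##....#....#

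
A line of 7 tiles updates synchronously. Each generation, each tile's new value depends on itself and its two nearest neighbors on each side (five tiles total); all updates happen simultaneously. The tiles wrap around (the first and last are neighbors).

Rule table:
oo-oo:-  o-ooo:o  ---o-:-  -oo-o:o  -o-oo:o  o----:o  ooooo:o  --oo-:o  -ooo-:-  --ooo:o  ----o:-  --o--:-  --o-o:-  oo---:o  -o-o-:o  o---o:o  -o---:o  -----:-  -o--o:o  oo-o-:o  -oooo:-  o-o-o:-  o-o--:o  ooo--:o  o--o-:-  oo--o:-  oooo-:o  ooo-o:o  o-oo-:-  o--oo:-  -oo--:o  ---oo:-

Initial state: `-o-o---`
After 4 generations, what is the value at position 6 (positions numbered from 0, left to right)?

--oooo-
o-o-ooo
oo-oo-o
-o--o-o
position 6 holds o

o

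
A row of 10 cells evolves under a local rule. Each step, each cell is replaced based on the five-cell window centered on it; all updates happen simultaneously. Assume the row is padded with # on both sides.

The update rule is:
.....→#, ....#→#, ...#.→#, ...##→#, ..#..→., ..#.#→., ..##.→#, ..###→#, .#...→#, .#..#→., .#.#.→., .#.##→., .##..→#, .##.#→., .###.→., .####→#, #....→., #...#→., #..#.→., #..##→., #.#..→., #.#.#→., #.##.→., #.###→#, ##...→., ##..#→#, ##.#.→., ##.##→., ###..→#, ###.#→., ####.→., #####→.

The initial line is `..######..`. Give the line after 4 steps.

#..#.##...

step 1: #.##...##.
step 2: ...#..##..
step 3: ..#...###.
step 4: #..#.##...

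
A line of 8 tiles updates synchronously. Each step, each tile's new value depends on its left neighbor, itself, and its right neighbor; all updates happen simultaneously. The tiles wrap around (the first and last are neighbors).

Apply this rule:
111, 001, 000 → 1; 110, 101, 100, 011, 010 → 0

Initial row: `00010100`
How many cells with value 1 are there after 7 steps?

11100001
11001110
00010100  (repeats step 0; period 3)
step 7: 11100001
count of 1: 4

4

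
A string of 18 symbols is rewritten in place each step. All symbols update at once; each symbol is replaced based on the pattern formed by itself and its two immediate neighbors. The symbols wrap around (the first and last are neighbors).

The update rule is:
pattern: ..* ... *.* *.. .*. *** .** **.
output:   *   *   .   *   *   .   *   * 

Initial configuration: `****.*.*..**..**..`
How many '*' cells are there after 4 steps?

6

*..*.*.***********
****.*.*..........
*..*.*.***********  (repeats step 1; period 2)
step 4: ****.*.*..........
count of *: 6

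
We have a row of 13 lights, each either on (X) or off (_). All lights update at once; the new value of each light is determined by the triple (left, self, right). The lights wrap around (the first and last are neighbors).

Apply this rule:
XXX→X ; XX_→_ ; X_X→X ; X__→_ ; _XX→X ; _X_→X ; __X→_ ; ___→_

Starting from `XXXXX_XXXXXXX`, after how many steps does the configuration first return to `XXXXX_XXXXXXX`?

step 1: XXXX_XXXXXXXX
step 2: XXX_XXXXXXXXX
step 3: XX_XXXXXXXXXX
step 4: X_XXXXXXXXXXX
step 5: _XXXXXXXXXXXX
step 6: XXXXXXXXXXXX_
step 7: XXXXXXXXXXX_X
step 8: XXXXXXXXXX_XX
step 9: XXXXXXXXX_XXX
step 10: XXXXXXXX_XXXX
step 11: XXXXXXX_XXXXX
step 12: XXXXXX_XXXXXX
step 13: XXXXX_XXXXXXX

13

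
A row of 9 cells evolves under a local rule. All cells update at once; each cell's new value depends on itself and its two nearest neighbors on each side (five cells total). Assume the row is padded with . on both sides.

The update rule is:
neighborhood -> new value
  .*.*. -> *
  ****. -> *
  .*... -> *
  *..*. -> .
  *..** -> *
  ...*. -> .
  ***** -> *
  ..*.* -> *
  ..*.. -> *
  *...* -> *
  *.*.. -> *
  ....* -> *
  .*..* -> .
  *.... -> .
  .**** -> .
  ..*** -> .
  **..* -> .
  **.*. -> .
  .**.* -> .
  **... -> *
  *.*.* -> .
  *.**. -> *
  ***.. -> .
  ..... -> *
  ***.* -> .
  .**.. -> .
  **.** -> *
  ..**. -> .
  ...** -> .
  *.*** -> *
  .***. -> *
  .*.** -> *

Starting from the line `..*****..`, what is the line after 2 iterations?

iteration 1: *...**.*.
iteration 2: ***....**

***....**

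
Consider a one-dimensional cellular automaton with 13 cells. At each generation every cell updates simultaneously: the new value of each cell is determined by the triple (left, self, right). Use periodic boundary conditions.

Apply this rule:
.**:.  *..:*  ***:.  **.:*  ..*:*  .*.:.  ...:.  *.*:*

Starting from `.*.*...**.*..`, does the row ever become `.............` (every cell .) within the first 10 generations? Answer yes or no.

no

*.*.*.*.**.*.
.*.*.*.*.**.*
*.*.*.*.*.**.
.*.*.*.*.*.**
*.*.*.*.*.*.*
**.*.*.*.*.*.
.**.*.*.*.*.*
*.**.*.*.*.*.
.*.**.*.*.*.*
*.*.**.*.*.*.
generation 10 is *.*.**.*.*.*., still not uniform .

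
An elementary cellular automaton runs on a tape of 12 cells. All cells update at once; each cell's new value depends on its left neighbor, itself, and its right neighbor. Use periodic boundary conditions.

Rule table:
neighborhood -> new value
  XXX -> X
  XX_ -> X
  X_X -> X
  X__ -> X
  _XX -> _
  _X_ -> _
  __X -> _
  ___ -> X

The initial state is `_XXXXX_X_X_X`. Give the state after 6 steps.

X_XXXXX_X_X_
_X_XXXXX_X_X
X_X_XXXXX_X_
_X_X_XXXXX_X
X_X_X_XXXXX_
_X_X_X_XXXXX

_X_X_X_XXXXX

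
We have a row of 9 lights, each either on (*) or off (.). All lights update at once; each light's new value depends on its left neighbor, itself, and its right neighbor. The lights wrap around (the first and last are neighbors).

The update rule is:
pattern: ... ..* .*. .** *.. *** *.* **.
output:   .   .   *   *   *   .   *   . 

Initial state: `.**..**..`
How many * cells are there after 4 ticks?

.*.*.*.*.
.********
**.......
*.*......
count of *: 2

2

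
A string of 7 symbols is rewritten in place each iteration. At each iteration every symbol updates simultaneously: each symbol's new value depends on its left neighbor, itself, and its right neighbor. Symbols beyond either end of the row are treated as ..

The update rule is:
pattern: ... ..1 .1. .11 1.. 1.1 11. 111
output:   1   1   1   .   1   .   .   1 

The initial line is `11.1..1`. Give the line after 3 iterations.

iteration 1: ...1111
iteration 2: 111.11.
iteration 3: .1....1

.1....1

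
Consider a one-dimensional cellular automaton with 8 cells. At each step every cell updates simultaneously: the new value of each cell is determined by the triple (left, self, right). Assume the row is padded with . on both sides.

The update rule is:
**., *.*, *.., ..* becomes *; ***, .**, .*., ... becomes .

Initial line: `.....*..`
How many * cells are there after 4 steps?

4

step 1: ....*.*.
step 2: ...*.*.*
step 3: ..*.*.*.
step 4: .*.*.*.*
count of *: 4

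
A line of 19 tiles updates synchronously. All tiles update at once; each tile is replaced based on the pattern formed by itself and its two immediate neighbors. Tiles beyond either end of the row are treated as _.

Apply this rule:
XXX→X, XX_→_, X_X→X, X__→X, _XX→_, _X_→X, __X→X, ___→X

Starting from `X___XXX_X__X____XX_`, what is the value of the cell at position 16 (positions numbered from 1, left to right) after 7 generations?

X

generation 1: XXXX_X_XXXXXXXXX__X
generation 2: _XX_XXX_XXXXXXX_XXX
generation 3: X__X_X_X_XXXXX_X_X_
generation 4: XXXXXXXXX_XXX_XXXXX
generation 5: _XXXXXXX_X_X_X_XXX_
generation 6: X_XXXXX_XXXXXXX_X_X
generation 7: XX_XXX_X_XXXXX_XXXX
position 16 holds X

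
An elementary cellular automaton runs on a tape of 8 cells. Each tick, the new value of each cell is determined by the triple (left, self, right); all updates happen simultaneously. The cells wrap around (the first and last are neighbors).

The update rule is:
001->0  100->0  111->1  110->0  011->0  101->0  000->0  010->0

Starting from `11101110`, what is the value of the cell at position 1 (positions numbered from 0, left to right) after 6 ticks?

0

01000100
00000000
00000000  (fixed point — unchanged through tick 6)
position 1 holds 0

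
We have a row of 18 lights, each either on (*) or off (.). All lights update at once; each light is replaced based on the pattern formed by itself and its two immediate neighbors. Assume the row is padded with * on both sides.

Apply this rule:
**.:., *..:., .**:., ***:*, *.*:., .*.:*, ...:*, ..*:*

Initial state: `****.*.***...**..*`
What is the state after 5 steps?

step 1: ***..*..*..**...*.
step 2: **..**.**.*...***.
step 3: *..*......*.**.*..
step 4: ..**.******....*.*
step 5: .*....****..****..

.*....****..****..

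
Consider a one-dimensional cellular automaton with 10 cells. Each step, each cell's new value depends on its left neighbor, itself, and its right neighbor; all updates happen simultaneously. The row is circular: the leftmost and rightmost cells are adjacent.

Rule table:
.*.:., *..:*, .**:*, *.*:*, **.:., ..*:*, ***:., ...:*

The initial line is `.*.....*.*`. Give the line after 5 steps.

.**.***.**

*.*****.*.
.**....*.*
**.****.*.
*.**...*.*
.**.***.**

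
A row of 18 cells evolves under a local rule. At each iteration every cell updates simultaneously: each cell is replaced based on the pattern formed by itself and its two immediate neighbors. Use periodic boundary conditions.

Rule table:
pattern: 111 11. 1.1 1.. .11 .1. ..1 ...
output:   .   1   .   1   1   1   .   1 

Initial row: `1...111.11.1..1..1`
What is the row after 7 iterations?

111.1.1.11.11.11.1
..1.1.1.11.11.11.1
1.1.1.1.11.11.11.1
1.1.1.1.11.11.11.1  (fixed point — unchanged through iteration 7)

1.1.1.1.11.11.11.1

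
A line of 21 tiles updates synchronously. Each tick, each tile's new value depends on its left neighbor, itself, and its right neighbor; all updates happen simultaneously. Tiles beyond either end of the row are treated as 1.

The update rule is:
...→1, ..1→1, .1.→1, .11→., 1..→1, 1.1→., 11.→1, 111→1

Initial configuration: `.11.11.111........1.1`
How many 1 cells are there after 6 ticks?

..1..1..11111111111..
11111111.111111111111
11111111..11111111111
1111111111.1111111111
1111111111..111111111
111111111111.11111111
count of 1: 20

20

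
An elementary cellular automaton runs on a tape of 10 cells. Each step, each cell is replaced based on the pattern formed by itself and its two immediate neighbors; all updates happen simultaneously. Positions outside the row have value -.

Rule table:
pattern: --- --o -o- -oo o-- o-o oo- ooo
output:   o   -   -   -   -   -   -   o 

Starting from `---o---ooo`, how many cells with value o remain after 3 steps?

oo---o--o-
---o------
oo---ooooo
count of o: 7

7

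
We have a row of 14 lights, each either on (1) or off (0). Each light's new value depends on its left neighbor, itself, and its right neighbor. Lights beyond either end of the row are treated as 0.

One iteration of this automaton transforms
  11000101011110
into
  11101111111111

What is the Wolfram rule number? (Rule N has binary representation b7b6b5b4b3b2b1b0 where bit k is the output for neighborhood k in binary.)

position 10: 111 → 1  (bit 7 = 1)
position 1: 110 → 1  (bit 6 = 1)
position 6: 101 → 1  (bit 5 = 1)
position 2: 100 → 1  (bit 4 = 1)
position 0: 011 → 1  (bit 3 = 1)
position 5: 010 → 1  (bit 2 = 1)
position 4: 001 → 1  (bit 1 = 1)
position 3: 000 → 0  (bit 0 = 0)
bits b7..b0 = 11111110 = 254

254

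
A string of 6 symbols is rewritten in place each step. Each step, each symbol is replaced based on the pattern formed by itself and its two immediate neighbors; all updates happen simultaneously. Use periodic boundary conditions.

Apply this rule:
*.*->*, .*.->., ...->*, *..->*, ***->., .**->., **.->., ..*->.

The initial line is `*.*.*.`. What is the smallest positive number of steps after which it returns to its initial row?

.*.*.*
*.*.*.

2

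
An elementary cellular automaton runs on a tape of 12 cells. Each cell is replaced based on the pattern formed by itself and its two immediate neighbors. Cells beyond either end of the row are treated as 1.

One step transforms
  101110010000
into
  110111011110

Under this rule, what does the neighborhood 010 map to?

At position 7 the neighborhood is 010; the next row has 1 there.

1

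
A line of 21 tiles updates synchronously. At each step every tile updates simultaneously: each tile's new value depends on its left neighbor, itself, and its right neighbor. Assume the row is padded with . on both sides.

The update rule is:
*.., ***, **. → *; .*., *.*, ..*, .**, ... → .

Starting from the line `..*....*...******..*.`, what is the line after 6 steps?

step 1: ...*....*...******..*
step 2: ....*....*...******..
step 3: .....*....*...******.
step 4: ......*....*...******
step 5: .......*....*...*****
step 6: ........*....*...****

........*....*...****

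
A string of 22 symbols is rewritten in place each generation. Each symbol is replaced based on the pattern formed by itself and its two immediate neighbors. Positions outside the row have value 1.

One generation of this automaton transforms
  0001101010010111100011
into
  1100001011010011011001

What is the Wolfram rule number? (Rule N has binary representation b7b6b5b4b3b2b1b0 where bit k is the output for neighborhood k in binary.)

position 14: 111 → 1  (bit 7 = 1)
position 4: 110 → 0  (bit 6 = 0)
position 5: 101 → 0  (bit 5 = 0)
position 0: 100 → 1  (bit 4 = 1)
position 3: 011 → 0  (bit 3 = 0)
position 6: 010 → 1  (bit 2 = 1)
position 2: 001 → 0  (bit 1 = 0)
position 1: 000 → 1  (bit 0 = 1)
bits b7..b0 = 10010101 = 149

149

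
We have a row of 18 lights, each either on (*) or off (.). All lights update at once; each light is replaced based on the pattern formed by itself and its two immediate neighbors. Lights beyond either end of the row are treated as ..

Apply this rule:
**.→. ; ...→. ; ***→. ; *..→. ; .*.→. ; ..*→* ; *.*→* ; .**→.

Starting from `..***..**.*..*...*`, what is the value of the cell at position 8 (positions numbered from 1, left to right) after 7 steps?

.

step 1: .*....*..*..*...*.
step 2: *....*..*..*...*..
step 3: ....*..*..*...*...
step 4: ...*..*..*...*....
step 5: ..*..*..*...*.....
step 6: .*..*..*...*......
step 7: *..*..*...*.......
position 8 holds .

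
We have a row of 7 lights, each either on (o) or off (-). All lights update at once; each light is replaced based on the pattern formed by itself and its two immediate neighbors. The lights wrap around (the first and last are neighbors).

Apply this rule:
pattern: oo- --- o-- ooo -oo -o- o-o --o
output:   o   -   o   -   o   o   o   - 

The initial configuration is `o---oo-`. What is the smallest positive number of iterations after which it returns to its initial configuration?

14

iteration 1: oo--ooo
iteration 2: -oo-o--
iteration 3: -ooooo-
iteration 4: -o---oo
iteration 5: ooo--oo
iteration 6: --oo-o-
iteration 7: --ooooo
iteration 8: o-o---o
iteration 9: oooo--o
iteration 10: ---oo-o
iteration 11: o--oooo
iteration 12: oo-o---
iteration 13: ooooo--
iteration 14: o---oo-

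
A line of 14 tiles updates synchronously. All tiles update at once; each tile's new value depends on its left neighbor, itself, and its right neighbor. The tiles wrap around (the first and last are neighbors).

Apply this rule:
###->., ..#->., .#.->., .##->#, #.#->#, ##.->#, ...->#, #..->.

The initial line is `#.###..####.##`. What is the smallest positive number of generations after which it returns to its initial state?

###.#..#..###.
#.##......#.##
####.####..##.
#..###..#..###
#..#.#.....#..
....#..###....
###....#.#.###
..#.##..#.##..
#..###...###.#
#..#.#.#.#.###
#...#.#.#.##..
..#..#.#.###..
#.....#.##.#.#
#.###..####.##

14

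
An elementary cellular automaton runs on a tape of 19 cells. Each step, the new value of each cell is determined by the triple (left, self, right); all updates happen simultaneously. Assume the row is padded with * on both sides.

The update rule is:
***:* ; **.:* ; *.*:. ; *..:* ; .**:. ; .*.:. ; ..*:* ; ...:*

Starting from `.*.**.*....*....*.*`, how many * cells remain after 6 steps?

....*..****.****...
****.**.***..******
****..*..****.*****
******.**.***..****
******..*..****.***
********.**.***..**
count of *: 15

15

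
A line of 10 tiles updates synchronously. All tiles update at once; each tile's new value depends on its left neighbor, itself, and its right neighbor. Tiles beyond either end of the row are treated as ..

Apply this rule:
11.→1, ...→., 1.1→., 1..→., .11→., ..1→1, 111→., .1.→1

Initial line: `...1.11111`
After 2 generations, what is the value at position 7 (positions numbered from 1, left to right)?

.

..11.....1
.1.1....11
position 7 holds .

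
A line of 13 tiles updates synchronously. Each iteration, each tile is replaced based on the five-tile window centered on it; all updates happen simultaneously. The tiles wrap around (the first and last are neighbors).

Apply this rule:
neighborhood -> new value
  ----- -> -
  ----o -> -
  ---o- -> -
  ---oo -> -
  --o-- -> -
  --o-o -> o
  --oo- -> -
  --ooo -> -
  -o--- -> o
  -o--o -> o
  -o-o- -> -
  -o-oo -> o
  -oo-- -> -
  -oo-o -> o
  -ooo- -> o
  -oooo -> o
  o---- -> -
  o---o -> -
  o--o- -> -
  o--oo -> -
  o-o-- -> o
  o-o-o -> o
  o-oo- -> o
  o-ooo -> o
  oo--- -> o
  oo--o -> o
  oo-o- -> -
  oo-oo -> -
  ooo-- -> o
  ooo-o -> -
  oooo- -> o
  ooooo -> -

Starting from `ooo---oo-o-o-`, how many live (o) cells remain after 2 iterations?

8

iteration 1: oooo---o-o-oo
iteration 2: --ooo--o-oooo
count of o: 8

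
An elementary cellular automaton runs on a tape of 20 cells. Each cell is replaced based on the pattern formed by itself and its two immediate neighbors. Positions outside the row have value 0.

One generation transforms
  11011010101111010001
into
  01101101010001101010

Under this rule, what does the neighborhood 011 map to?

At position 0 the neighborhood is 011; the next row has 0 there.

0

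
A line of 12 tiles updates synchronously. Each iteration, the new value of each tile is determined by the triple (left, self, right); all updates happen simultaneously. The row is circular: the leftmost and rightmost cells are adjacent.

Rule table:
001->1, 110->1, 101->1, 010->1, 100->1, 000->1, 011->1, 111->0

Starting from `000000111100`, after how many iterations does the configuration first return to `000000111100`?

111111100111
000000111100

2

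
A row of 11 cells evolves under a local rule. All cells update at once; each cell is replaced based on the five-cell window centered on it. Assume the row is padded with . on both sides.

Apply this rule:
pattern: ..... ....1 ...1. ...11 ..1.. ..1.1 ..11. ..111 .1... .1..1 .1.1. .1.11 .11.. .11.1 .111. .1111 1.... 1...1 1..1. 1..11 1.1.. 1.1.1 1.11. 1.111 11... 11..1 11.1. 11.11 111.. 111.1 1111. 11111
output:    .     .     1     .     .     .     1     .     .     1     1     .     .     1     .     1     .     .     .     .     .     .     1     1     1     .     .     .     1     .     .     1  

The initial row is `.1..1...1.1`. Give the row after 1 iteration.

1.1....1.1.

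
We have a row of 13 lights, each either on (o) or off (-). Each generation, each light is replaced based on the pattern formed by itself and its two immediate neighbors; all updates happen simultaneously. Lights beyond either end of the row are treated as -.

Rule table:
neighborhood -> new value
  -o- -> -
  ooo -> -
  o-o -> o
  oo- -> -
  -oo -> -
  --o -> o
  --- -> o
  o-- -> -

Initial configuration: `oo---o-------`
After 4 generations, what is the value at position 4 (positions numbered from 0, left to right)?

generation 1: ---oo--oooooo
generation 2: ooo---o------
generation 3: ----oo--ooooo
generation 4: oooo---o-----
position 4 holds -

-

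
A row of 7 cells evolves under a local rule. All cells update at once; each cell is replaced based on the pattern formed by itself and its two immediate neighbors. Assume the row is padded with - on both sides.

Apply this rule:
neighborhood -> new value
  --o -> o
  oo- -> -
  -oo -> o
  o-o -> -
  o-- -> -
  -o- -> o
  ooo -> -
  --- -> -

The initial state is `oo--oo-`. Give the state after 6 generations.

generation 1: o--oo--
generation 2: o-oo---
generation 3: o-o----
generation 4: o-o----  (fixed point — unchanged through generation 6)

o-o----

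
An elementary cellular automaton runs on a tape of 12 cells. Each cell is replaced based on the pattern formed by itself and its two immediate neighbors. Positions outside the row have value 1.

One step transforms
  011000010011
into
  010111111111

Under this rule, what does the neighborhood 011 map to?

At position 1 the neighborhood is 011; the next row has 1 there.

1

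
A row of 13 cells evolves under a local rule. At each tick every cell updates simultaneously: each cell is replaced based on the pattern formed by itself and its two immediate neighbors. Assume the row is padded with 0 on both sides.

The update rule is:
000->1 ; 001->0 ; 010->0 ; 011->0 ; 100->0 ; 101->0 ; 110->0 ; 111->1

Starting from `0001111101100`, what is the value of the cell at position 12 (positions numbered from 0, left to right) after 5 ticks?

1

1100111000001
0000010011100
1111000001001
0110011100000
0000001001111
position 12 holds 1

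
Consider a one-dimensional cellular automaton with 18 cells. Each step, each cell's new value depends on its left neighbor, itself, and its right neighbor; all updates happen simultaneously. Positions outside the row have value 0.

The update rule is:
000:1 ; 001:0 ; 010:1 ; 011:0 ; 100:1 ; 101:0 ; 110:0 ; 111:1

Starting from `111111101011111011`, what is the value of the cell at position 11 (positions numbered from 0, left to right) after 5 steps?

0

011111001001110000
001110101100101111
100100100010100110
110110111010110001
000000010010001101
position 11 holds 0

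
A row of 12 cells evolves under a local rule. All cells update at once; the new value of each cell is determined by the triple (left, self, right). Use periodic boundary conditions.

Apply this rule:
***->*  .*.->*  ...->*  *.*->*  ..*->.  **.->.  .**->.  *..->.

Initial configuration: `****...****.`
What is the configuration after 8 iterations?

.**..*..**.*
*....*....**
..**.*.**..*
....***....*
.**..*..**.*  (repeats iteration 1; period 4)
iteration 8: ....***....*

....***....*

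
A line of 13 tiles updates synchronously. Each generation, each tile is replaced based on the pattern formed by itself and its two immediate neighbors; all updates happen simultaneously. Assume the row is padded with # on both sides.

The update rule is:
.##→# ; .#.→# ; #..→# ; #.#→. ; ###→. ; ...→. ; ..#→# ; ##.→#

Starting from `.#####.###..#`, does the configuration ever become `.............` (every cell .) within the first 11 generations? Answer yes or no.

.#...#.#.####
.##.##.#.#...
.##.##.#.##.#
.##.##.#.##.#  (fixed point — unchanged through generation 11)
generation 11 is .##.##.#.##.#, still not uniform .

no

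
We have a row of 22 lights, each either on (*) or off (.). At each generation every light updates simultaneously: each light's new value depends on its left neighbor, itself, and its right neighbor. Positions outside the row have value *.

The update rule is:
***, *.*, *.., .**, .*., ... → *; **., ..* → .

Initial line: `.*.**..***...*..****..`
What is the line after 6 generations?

****.*.**.**.**.***.*.
***.****.**.**.***.***
**.****.**.**.***.****
*.****.**.**.***.*****
.****.**.**.***.******
****.**.**.***.*******

****.**.**.***.*******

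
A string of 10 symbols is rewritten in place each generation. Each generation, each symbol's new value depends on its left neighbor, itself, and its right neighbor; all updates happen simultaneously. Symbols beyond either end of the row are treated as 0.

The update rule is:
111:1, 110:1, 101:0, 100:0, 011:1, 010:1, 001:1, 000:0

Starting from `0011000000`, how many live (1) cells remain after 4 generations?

4

generation 1: 0111000000
generation 2: 1111000000
generation 3: 1111000000  (fixed point — unchanged through generation 4)
count of 1: 4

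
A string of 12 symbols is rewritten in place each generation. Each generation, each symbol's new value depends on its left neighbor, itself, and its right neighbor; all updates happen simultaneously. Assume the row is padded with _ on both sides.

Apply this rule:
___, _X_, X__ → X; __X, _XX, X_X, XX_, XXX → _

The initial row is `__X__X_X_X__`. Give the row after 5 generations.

XXXX_XXXXXXX

X_XX_X_X_XXX
X____X_X____
XXXX_X_XXXXX
_____X______
XXXX_XXXXXXX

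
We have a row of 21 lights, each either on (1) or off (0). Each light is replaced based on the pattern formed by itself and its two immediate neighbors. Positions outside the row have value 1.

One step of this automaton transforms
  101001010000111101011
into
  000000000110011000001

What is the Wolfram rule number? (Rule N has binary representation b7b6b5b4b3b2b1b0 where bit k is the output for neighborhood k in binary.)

129

position 13: 111 → 1  (bit 7 = 1)
position 0: 110 → 0  (bit 6 = 0)
position 1: 101 → 0  (bit 5 = 0)
position 3: 100 → 0  (bit 4 = 0)
position 12: 011 → 0  (bit 3 = 0)
position 2: 010 → 0  (bit 2 = 0)
position 4: 001 → 0  (bit 1 = 0)
position 9: 000 → 1  (bit 0 = 1)
bits b7..b0 = 10000001 = 129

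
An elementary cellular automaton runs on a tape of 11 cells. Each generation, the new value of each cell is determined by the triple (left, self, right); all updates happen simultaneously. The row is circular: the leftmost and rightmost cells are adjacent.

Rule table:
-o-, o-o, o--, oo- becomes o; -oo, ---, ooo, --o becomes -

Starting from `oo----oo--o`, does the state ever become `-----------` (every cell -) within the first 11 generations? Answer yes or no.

-oo----oo--
--oo----oo-
---oo----oo
o---oo----o
oo---oo----
-oo---oo---
--oo---oo--
---oo---oo-
----oo---oo
o----oo---o
oo----oo---
generation 11 is oo----oo---, still not uniform -

no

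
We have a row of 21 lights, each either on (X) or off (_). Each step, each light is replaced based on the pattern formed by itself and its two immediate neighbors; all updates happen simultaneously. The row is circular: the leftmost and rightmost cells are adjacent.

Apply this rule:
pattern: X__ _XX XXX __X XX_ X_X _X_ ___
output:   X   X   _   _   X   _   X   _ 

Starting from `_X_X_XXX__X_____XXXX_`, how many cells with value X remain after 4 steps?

13

_X_X_X_XX_XX____X__XX
_X_X_X_XX_XXX___XX_XX
_X_X_X_XX_X_XX__XX_XX
_X_X_X_XX_X_XXX_XX_XX
count of X: 13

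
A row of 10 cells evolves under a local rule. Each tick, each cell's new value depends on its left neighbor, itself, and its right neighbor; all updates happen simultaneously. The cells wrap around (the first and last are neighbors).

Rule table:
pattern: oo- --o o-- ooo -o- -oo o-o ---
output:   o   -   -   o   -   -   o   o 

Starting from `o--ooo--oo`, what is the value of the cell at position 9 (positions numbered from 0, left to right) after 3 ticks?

o---oo---o
o-o--o-o--
-o----o---
position 9 holds -

-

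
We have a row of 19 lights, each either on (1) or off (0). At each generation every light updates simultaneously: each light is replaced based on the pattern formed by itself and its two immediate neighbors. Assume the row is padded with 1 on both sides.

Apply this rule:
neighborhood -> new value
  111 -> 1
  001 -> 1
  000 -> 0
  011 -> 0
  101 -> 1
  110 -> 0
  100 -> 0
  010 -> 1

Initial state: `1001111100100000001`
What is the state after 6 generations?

0010111001100000010
0111010010000000111
1010110110000001011
0111001000000011101
1010011000000101010
0110100000001111111

0110100000001111111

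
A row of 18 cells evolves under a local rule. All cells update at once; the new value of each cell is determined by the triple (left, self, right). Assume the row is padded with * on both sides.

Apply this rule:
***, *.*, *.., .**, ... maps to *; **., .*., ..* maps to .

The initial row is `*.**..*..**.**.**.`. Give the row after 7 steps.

.**.*..*.*.**.**.*
**.*.*..*.**.**.**
*.*.*.*..**.**.***
.*.*.*.*.*.**.****
*.*.*.*.*.**.*****
.*.*.*.*.**.******
*.*.*.*.**.*******

*.*.*.*.**.*******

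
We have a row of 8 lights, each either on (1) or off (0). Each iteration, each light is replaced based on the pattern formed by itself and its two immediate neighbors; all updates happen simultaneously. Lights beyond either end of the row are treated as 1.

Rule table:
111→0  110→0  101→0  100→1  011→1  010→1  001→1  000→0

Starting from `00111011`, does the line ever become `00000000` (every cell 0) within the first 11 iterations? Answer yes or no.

iteration 1: 11100010
iteration 2: 00010110
iteration 3: 10110100
iteration 4: 00100111
iteration 5: 11111100
iteration 6: 00000011
iteration 7: 10000110
iteration 8: 01001100
iteration 9: 01111011
iteration 10: 01000010
iteration 11: 01100110
iteration 11 is 01100110, still not uniform 0

no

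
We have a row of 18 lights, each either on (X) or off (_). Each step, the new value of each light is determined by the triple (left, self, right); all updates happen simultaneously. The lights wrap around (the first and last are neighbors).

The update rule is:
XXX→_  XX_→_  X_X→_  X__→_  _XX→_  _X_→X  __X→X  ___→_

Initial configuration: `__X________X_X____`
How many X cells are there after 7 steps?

6

_XX_______XX_X____
X________X___X____
X_______XX__XX___X
_______X___X____X_
______XX__XX___XX_
_____X___X____X___
____XX__XX___XX___
count of X: 6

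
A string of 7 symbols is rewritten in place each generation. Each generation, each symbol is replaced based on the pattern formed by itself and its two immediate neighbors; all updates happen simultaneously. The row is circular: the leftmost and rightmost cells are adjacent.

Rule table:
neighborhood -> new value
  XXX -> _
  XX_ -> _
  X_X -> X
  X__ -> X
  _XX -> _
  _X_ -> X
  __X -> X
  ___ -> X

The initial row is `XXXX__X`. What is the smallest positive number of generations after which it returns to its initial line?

2

____XX_
XXXX__X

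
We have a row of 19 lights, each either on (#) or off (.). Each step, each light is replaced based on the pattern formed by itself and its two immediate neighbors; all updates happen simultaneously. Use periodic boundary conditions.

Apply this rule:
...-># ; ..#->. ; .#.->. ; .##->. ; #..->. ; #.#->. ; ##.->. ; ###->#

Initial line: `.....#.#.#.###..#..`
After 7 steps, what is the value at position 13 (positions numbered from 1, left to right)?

#

####........#.....#
###..######...###..
.#....####..#..#...
...##..##........##
.#........######...
...######..####..##
.#..####....##.....
position 13 holds #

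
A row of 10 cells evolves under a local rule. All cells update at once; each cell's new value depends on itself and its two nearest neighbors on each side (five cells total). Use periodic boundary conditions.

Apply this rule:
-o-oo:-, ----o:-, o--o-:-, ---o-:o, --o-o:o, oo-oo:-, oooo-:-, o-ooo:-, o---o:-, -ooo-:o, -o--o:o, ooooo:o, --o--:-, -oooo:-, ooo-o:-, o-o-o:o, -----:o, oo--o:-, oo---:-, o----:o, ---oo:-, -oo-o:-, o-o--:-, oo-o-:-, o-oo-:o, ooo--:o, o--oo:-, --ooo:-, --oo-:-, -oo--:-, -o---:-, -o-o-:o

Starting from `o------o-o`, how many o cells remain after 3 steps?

3

--ooo-oo-o
o--o--o---
-o--o----o
count of o: 3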